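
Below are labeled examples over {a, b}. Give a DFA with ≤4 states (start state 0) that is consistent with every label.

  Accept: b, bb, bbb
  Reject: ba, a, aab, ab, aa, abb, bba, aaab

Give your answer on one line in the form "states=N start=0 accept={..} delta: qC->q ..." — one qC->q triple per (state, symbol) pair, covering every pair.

states=2 start=0 accept={0} delta: 0a->1 0b->0 1a->1 1b->1

State merging on the prefix tree: take the shortest (then alphabetical) example prefix whose next move is undefined and point that move at state 0, else 1, else 2, ...; a target is out if some Accept/Reject pair would then sit in one state with the same input left (inseparable). If every existing state is out, open a new one.
a: 0a undefined. 0a->0: no, b/aab meet in 0 with "b" left. Open state 1: 0a->1.
b: 0b undefined. 0b->0: ok.
aa: 1a undefined. 1a->0: no, b/aab meet in 0. 1a->1: ok.
ab: 1b undefined. 1b->0: no, b/aab meet in 0. 1b->1: ok.
All examples now run through 2 states with every (state, symbol) defined. Accept strings end in {0}, Reject strings end in {1}; accept={0}.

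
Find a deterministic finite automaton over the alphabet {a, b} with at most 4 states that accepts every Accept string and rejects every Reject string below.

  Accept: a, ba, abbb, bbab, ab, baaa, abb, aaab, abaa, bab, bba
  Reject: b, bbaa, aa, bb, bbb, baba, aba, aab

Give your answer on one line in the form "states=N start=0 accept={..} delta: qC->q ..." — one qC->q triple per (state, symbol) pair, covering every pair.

states=2 start=0 accept={1} delta: 0a->1 0b->0 1a->0 1b->1

Grow the machine one transition at a time. Run the examples from 0; the earliest place one falls off (shortest prefix, ties alphabetical) gets sent to the lowest-numbered state that keeps every Accept/Reject pair distinguishable — a pair clashes when both reach the same state with identical unread suffix — and to a fresh state only if none does.
a: 0a undefined. 0a->0: no, a/aa meet in 0. Open state 1: 0a->1.
b: 0b undefined. 0b->0: ok.
aa: 1a undefined. 1a->0: ok.
ab: 1b undefined. 1b->0: no, a/baba meet in 1. 1b->1: ok.
All examples now run through 2 states with every (state, symbol) defined. Accept strings end in {1}, Reject strings end in {0}; accept={1}.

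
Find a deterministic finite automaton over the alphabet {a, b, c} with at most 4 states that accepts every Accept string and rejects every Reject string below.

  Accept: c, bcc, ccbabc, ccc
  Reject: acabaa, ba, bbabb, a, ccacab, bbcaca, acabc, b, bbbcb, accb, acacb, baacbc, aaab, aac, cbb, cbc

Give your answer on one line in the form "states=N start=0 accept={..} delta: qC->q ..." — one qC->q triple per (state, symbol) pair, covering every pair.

Fold the examples into a partial DFA from state 0: repeatedly fix the first undefined (state, symbol) met by the shortest-then-alphabetical prefix, trying targets in increasing order and rejecting any under which an Accept and a Reject string meet in one state with the same remainder; add a state when all current targets are rejected. Accepting states are where Accept strings end.
a: 0a undefined. 0a->0: no, c/aac meet in 0 with "c" left. Open state 1: 0a->1.
b: 0b undefined. 0b->0: ok.
c: 0c undefined. 0c->0: no, c/b meet in 0. 0c->1: no, c/ba meet in 1. Open state 2: 0c->2.
aa: 1a undefined. 1a->0: no, c/aac meet in 2. 1a->1: ok.
ac: 1c undefined. 1c->0: no, c/baacbc meet in 2. 1c->1: ok.
cb: 2b undefined. 2b->0: no, c/cbc meet in 2. 2b->1: ok.
cc: 2c undefined. 2c->0: no, bcc/b meet in 0. 2c->1: no, bcc/ba meet in 1. 2c->2: no, ccbabc/acabc meet in 1 with "bc" left. Open state 3: 2c->3.
cbb: 1b undefined. 1b->0: no, c/acabc meet in 2. 1b->1: ok.
cca: 3a undefined. 3a->0: ok.
ccb: 3b undefined. 3b->0: no, ccbabc/acabaa meet in 1. 3b->1: no, ccbabc/acabaa meet in 1. 3b->2: ok.
ccc: 3c undefined. 3c->0: no, ccc/b meet in 0. 3c->1: no, ccc/acabaa meet in 1. 3c->2: ok.
bbca: 2a undefined. 2a->0: ok.
All examples now run through 4 states with every (state, symbol) defined. Accept strings end in {2,3}, Reject strings end in {0,1}; accept={2,3}.

states=4 start=0 accept={2,3} delta: 0a->1 0b->0 0c->2 1a->1 1b->1 1c->1 2a->0 2b->1 2c->3 3a->0 3b->2 3c->2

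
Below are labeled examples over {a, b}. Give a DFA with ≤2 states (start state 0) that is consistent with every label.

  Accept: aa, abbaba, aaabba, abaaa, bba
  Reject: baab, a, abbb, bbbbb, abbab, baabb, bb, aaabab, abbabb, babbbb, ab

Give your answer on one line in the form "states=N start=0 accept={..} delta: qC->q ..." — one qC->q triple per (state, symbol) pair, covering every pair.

Grow the machine one transition at a time. Run the examples from 0; the earliest place one falls off (shortest prefix, ties alphabetical) gets sent to the lowest-numbered state that keeps every Accept/Reject pair distinguishable — a pair clashes when both reach the same state with identical unread suffix — and to a fresh state only if none does.
a: 0a undefined. 0a->0: no, aa/a meet in 0. Open state 1: 0a->1.
b: 0b undefined. 0b->0: no, bba/a meet in 1. 0b->1: ok.
aa: 1a undefined. 1a->0: ok.
ab: 1b undefined. 1b->0: no, aa/baab meet in 0. 1b->1: ok.
All examples now run through 2 states with every (state, symbol) defined. Accept strings end in {0}, Reject strings end in {1}; accept={0}.

states=2 start=0 accept={0} delta: 0a->1 0b->1 1a->0 1b->1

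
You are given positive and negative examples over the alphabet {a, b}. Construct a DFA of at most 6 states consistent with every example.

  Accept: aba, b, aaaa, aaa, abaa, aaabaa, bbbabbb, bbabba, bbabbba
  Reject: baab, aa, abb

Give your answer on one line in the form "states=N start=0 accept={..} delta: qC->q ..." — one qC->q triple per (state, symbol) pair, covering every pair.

State merging on the prefix tree: take the shortest (then alphabetical) example prefix whose next move is undefined and point that move at state 0, else 1, else 2, ...; a target is out if some Accept/Reject pair would then sit in one state with the same input left (inseparable). If every existing state is out, open a new one.
a: 0a undefined. 0a->0: no, aaaa/aa meet in 0. Open state 1: 0a->1.
b: 0b undefined. 0b->0: ok.
aa: 1a undefined. 1a->0: no, b/baab meet in 0. 1a->1: no, aaaa/aa meet in 1. Open state 2: 1a->2.
ab: 1b undefined. 1b->0: no, b/abb meet in 0. 1b->1: no, aba/aa meet in 2. 1b->2: ok.
aaa: 2a undefined. 2a->0: no, aaabaa/aa meet in 2. 2a->1: no, aaaa/aa meet in 2. 2a->2: no, aba/aa meet in 2. Open state 3: 2a->3.
abb: 2b undefined. 2b->0: no, b/baab meet in 0. 2b->1: no, bbbabbb/aa meet in 2. 2b->2: no, bbbabbb/baab meet in 2. 2b->3: no, aba/baab meet in 3. Open state 4: 2b->4.
aaaa: 3a undefined. 3a->0: ok.
aaab: 3b undefined. 3b->0: no, aaabaa/aa meet in 2. 3b->1: ok.
bbabba: 4a undefined. 4a->0: ok.
bbabbb: 4b undefined. 4b->0: ok.
All examples now run through 5 states with every (state, symbol) defined. Accept strings end in {0,1,3}, Reject strings end in {2,4}; accept={0,1,3}.

states=5 start=0 accept={0,1,3} delta: 0a->1 0b->0 1a->2 1b->2 2a->3 2b->4 3a->0 3b->1 4a->0 4b->0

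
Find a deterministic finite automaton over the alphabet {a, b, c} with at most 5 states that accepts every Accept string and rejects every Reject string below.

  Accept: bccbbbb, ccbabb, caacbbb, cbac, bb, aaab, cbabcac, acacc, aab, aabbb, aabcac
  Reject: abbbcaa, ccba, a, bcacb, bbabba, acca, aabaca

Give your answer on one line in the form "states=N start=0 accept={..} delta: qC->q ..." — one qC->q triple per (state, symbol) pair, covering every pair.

states=4 start=0 accept={1,3} delta: 0a->0 0b->1 0c->1 1a->2 1b->1 1c->1 2a->0 2b->0 2c->3 3a->0 3b->0 3c->1

State merging on the prefix tree: take the shortest (then alphabetical) example prefix whose next move is undefined and point that move at state 0, else 1, else 2, ...; a target is out if some Accept/Reject pair would then sit in one state with the same input left (inseparable). If every existing state is out, open a new one.
a: 0a undefined. 0a->0: ok.
b: 0b undefined. 0b->0: no, bb/a meet in 0. Open state 1: 0b->1.
c: 0c undefined. 0c->0: no, acacc/a meet in 0. 0c->1: ok.
bb: 1b undefined. 1b->0: no, bb/a meet in 0. 1b->1: ok.
bc: 1c undefined. 1c->0: no, bccbbbb/bcacb meet in 1. 1c->1: ok.
ca: 1a undefined. 1a->0: no, bccbbbb/bcacb meet in 1. 1a->1: no, bccbbbb/abbbcaa meet in 1. Open state 2: 1a->2.
caa: 2a undefined. 2a->0: ok.
acac: 2c undefined. 2c->0: no, bccbbbb/bcacb meet in 1. 2c->1: no, bccbbbb/bcacb meet in 1. 2c->2: no, cbac/ccba meet in 2. Open state 3: 2c->3.
bbab: 2b undefined. 2b->0: ok.
acacc: 3c undefined. 3c->0: no, acacc/abbbcaa meet in 0. 3c->1: ok.
bcacb: 3b undefined. 3b->0: ok.
aabaca: 3a undefined. 3a->0: ok.
All examples now run through 4 states with every (state, symbol) defined. Accept strings end in {1,3}, Reject strings end in {0,2}; accept={1,3}.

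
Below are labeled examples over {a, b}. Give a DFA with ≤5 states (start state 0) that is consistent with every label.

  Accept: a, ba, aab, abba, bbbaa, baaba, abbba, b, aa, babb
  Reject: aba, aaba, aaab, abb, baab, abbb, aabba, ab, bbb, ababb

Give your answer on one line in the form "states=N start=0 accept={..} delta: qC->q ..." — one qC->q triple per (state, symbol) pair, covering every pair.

State merging on the prefix tree: take the shortest (then alphabetical) example prefix whose next move is undefined and point that move at state 0, else 1, else 2, ...; a target is out if some Accept/Reject pair would then sit in one state with the same input left (inseparable). If every existing state is out, open a new one.
a: 0a undefined. 0a->0: no, ba/aba meet in 0 with "ba" left. Open state 1: 0a->1.
b: 0b undefined. 0b->0: no, aab/baab meet in 1 with "ab" left. 0b->1: ok.
aa: 1a undefined. 1a->0: no, ba/aaba meet in 0. 1a->1: no, aab/aaab meet in 1 with "b" left. Open state 2: 1a->2.
ab: 1b undefined. 1b->0: no, a/aba meet in 1. 1b->1: no, a/abb meet in 1. 1b->2: no, ba/ab meet in 2. Open state 3: 1b->3.
aaa: 2a undefined. 2a->0: no, a/aaab meet in 1. 2a->1: no, baaba/aba meet in 3 with "a" left. 2a->2: no, aab/aaab meet in 2 with "b" left. 2a->3: ok.
aab: 2b undefined. 2b->0: no, a/aaba meet in 1. 2b->1: no, ba/aaba meet in 2. 2b->2: ok.
aba: 3a undefined. 3a->0: ok.
abb: 3b undefined. 3b->0: no, a/abbb meet in 1. 3b->1: no, a/aaab meet in 1. 3b->2: no, ba/aaab meet in 2. 3b->3: no, abba/aba meet in 0. Open state 4: 3b->4.
abba: 4a undefined. 4a->0: no, abba/aba meet in 0. 4a->1: ok.
abbb: 4b undefined. 4b->0: ok.
All examples now run through 5 states with every (state, symbol) defined. Accept strings end in {1,2}, Reject strings end in {0,3,4}; accept={1,2}.

states=5 start=0 accept={1,2} delta: 0a->1 0b->1 1a->2 1b->3 2a->3 2b->2 3a->0 3b->4 4a->1 4b->0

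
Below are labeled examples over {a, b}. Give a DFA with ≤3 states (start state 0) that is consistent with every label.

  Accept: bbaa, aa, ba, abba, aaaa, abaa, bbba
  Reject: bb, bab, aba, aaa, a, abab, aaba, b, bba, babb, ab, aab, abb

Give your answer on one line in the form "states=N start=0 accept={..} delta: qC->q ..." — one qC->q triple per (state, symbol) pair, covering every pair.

states=3 start=0 accept={2} delta: 0a->1 0b->1 1a->2 1b->0 2a->1 2b->0

Fold the examples into a partial DFA from state 0: repeatedly fix the first undefined (state, symbol) met by the shortest-then-alphabetical prefix, trying targets in increasing order and rejecting any under which an Accept and a Reject string meet in one state with the same remainder; add a state when all current targets are rejected. Accepting states are where Accept strings end.
a: 0a undefined. 0a->0: no, aa/aaa meet in 0. Open state 1: 0a->1.
b: 0b undefined. 0b->0: no, ba/a meet in 1. 0b->1: ok.
aa: 1a undefined. 1a->0: no, aa/aaba meet in 0. 1a->1: no, aa/aaa meet in 1. Open state 2: 1a->2.
ab: 1b undefined. 1b->0: ok.
aaa: 2a undefined. 2a->0: no, aaaa/aba meet in 1. 2a->1: ok.
aab: 2b undefined. 2b->0: ok.
All examples now run through 3 states with every (state, symbol) defined. Accept strings end in {2}, Reject strings end in {0,1}; accept={2}.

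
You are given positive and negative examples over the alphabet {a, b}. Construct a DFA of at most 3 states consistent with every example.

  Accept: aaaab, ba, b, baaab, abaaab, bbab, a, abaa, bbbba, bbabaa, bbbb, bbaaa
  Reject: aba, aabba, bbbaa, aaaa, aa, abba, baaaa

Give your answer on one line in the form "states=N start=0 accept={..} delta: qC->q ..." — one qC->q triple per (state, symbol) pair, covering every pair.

states=3 start=0 accept={0,1} delta: 0a->1 0b->0 1a->2 1b->1 2a->1 2b->1

Grow the machine one transition at a time. Run the examples from 0; the earliest place one falls off (shortest prefix, ties alphabetical) gets sent to the lowest-numbered state that keeps every Accept/Reject pair distinguishable — a pair clashes when both reach the same state with identical unread suffix — and to a fresh state only if none does.
a: 0a undefined. 0a->0: no, ba/aba meet in 0 with "ba" left. Open state 1: 0a->1.
b: 0b undefined. 0b->0: ok.
aa: 1a undefined. 1a->0: no, aaaab/bbbaa meet in 0. 1a->1: no, ba/bbbaa meet in 1. Open state 2: 1a->2.
ab: 1b undefined. 1b->0: no, ba/aba meet in 1. 1b->1: ok.
aaa: 2a undefined. 2a->0: no, aaaab/aaaa meet in 1. 2a->1: ok.
aab: 2b undefined. 2b->0: no, ba/aabba meet in 1. 2b->1: ok.
All examples now run through 3 states with every (state, symbol) defined. Accept strings end in {0,1}, Reject strings end in {2}; accept={0,1}.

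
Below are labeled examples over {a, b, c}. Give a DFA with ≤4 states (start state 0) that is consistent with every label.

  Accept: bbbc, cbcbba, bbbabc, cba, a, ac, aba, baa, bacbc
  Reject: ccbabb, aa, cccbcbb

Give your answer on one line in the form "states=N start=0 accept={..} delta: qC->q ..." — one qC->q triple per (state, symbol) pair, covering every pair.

states=3 start=0 accept={1} delta: 0a->1 0b->1 0c->1 1a->0 1b->2 1c->1 2a->1 2b->0 2c->1

Fold the examples into a partial DFA from state 0: repeatedly fix the first undefined (state, symbol) met by the shortest-then-alphabetical prefix, trying targets in increasing order and rejecting any under which an Accept and a Reject string meet in one state with the same remainder; add a state when all current targets are rejected. Accepting states are where Accept strings end.
a: 0a undefined. 0a->0: no, a/aa meet in 0. Open state 1: 0a->1.
b: 0b undefined. 0b->0: no, baa/aa meet in 1 with "a" left. 0b->1: ok.
c: 0c undefined. 0c->0: no, cba/aa meet in 1 with "a" left. 0c->1: ok.
aa: 1a undefined. 1a->0: ok.
ab: 1b undefined. 1b->0: no, cbcbba/aa meet in 0. 1b->1: no, cba/aa meet in 0. Open state 2: 1b->2.
ac: 1c undefined. 1c->0: no, ac/aa meet in 0. 1c->1: ok.
aba: 2a undefined. 2a->0: no, cba/aa meet in 0. 2a->1: ok.
bbb: 2b undefined. 2b->0: ok.
cbc: 2c undefined. 2c->0: no, bbbabc/ccbabb meet in 0. 2c->1: ok.
All examples now run through 3 states with every (state, symbol) defined. Accept strings end in {1}, Reject strings end in {0}; accept={1}.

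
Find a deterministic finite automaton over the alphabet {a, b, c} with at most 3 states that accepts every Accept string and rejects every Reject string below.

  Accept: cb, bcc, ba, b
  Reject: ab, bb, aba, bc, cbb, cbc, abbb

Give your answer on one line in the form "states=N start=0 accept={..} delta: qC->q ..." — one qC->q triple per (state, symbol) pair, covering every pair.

states=3 start=0 accept={0,1} delta: 0a->1 0b->1 0c->0 1a->0 1b->2 1c->2 2a->2 2b->1 2c->0

Grow the machine one transition at a time. Run the examples from 0; the earliest place one falls off (shortest prefix, ties alphabetical) gets sent to the lowest-numbered state that keeps every Accept/Reject pair distinguishable — a pair clashes when both reach the same state with identical unread suffix — and to a fresh state only if none does.
a: 0a undefined. 0a->0: no, ba/aba meet in 0 with "ba" left. Open state 1: 0a->1.
b: 0b undefined. 0b->0: no, b/bb meet in 0. 0b->1: ok.
c: 0c undefined. 0c->0: ok.
ab: 1b undefined. 1b->0: no, cb/aba meet in 1. 1b->1: no, cb/ab meet in 1. Open state 2: 1b->2.
ba: 1a undefined. 1a->0: ok.
bc: 1c undefined. 1c->0: no, bcc/bc meet in 0. 1c->1: no, cb/bc meet in 1. 1c->2: ok.
aba: 2a undefined. 2a->0: no, ba/aba meet in 0. 2a->1: no, cb/aba meet in 1. 2a->2: ok.
abb: 2b undefined. 2b->0: no, cb/abbb meet in 1. 2b->1: ok.
bcc: 2c undefined. 2c->0: ok.
All examples now run through 3 states with every (state, symbol) defined. Accept strings end in {0,1}, Reject strings end in {2}; accept={0,1}.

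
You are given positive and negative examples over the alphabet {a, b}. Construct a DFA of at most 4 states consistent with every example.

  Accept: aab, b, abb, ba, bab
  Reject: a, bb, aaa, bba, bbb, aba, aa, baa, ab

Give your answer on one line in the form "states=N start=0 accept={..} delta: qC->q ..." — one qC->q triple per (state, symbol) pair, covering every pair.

states=4 start=0 accept={2,3} delta: 0a->1 0b->2 1a->0 1b->0 2a->3 2b->1 3a->0 3b->2

Grow the machine one transition at a time. Run the examples from 0; the earliest place one falls off (shortest prefix, ties alphabetical) gets sent to the lowest-numbered state that keeps every Accept/Reject pair distinguishable — a pair clashes when both reach the same state with identical unread suffix — and to a fresh state only if none does.
a: 0a undefined. 0a->0: no, aab/ab meet in 0 with "b" left. Open state 1: 0a->1.
b: 0b undefined. 0b->0: no, b/bb meet in 0. 0b->1: no, b/a meet in 1. Open state 2: 0b->2.
aa: 1a undefined. 1a->0: ok.
ab: 1b undefined. 1b->0: ok.
ba: 2a undefined. 2a->0: no, ba/aa meet in 0. 2a->1: no, ba/a meet in 1. 2a->2: no, aab/baa meet in 2. Open state 3: 2a->3.
bb: 2b undefined. 2b->0: no, aab/bbb meet in 2. 2b->1: ok.
baa: 3a undefined. 3a->0: ok.
bab: 3b undefined. 3b->0: no, bab/bba meet in 0. 3b->1: no, bab/a meet in 1. 3b->2: ok.
All examples now run through 4 states with every (state, symbol) defined. Accept strings end in {2,3}, Reject strings end in {0,1}; accept={2,3}.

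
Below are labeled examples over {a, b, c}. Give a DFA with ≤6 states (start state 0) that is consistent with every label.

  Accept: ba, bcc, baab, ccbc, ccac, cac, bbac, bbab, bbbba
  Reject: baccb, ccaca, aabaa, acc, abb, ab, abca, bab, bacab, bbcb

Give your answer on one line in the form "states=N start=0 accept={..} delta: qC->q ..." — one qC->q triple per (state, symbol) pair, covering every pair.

states=5 start=0 accept={2,4} delta: 0a->0 0b->1 0c->1 1a->2 1b->3 1c->3 2a->3 2b->0 2c->4 3a->3 3b->4 3c->2 4a->0 4b->1 4c->2

State merging on the prefix tree: take the shortest (then alphabetical) example prefix whose next move is undefined and point that move at state 0, else 1, else 2, ...; a target is out if some Accept/Reject pair would then sit in one state with the same input left (inseparable). If every existing state is out, open a new one.
a: 0a undefined. 0a->0: ok.
b: 0b undefined. 0b->0: no, ba/aabaa meet in 0. Open state 1: 0b->1.
c: 0c undefined. 0c->0: no, ccac/ccaca meet in 0. 0c->1: ok.
ba: 1a undefined. 1a->0: no, ba/aabaa meet in 0. 1a->1: no, ba/aabaa meet in 1. Open state 2: 1a->2.
bb: 1b undefined. 1b->0: no, bbac/ab meet in 1. 1b->1: no, bbab/bab meet in 2 with "b" left. 1b->2: no, ba/abb meet in 2. Open state 3: 1b->3.
bc: 1c undefined. 1c->0: no, ba/ccaca meet in 2. 1c->1: no, ba/abca meet in 2. 1c->2: no, ba/acc meet in 2. 1c->3: ok.
baa: 2a undefined. 2a->0: no, baab/ab meet in 1. 2a->1: no, baab/acc meet in 3. 2a->2: no, ba/aabaa meet in 2. 2a->3: ok.
bab: 2b undefined. 2b->0: ok.
bac: 2c undefined. 2c->0: no, cac/bab meet in 0. 2c->1: no, baab/baccb meet in 3 with "b" left. 2c->2: no, baab/bacab meet in 3 with "b" left. 2c->3: no, cac/aabaa meet in 3. Open state 4: 2c->4.
bba: 3a undefined. 3a->0: no, ba/ccaca meet in 2. 3a->1: no, ccac/aabaa meet in 3. 3a->2: no, ba/abca meet in 2. 3a->3: ok.
bbb: 3b undefined. 3b->0: no, baab/bab meet in 0. 3b->1: no, baab/ab meet in 1. 3b->2: no, bbbba/bab meet in 0. 3b->3: no, baab/aabaa meet in 3. 3b->4: ok.
bbc: 3c undefined. 3c->0: no, bcc/ccaca meet in 0. 3c->1: no, ba/ccaca meet in 2. 3c->2: ok.
baca: 4a undefined. 4a->0: ok.
bacc: 4c undefined. 4c->0: no, ccbc/bab meet in 0. 4c->1: no, ccbc/ab meet in 1. 4c->2: ok.
bbbb: 4b undefined. 4b->0: no, bbbba/baccb meet in 0. 4b->1: ok.
All examples now run through 5 states with every (state, symbol) defined. Accept strings end in {2,4}, Reject strings end in {0,1,3}; accept={2,4}.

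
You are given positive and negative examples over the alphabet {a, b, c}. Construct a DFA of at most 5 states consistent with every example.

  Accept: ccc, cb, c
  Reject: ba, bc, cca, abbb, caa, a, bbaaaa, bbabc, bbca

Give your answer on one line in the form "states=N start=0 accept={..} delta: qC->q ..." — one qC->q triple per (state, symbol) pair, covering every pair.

states=3 start=0 accept={1,2} delta: 0a->0 0b->1 0c->1 1a->0 1b->2 1c->0 2a->0 2b->0 2c->0

Fold the examples into a partial DFA from state 0: repeatedly fix the first undefined (state, symbol) met by the shortest-then-alphabetical prefix, trying targets in increasing order and rejecting any under which an Accept and a Reject string meet in one state with the same remainder; add a state when all current targets are rejected. Accepting states are where Accept strings end.
a: 0a undefined. 0a->0: ok.
b: 0b undefined. 0b->0: no, c/bc meet in 0 with "c" left. Open state 1: 0b->1.
c: 0c undefined. 0c->0: no, ccc/cca meet in 0. 0c->1: ok.
ba: 1a undefined. 1a->0: ok.
bb: 1b undefined. 1b->0: no, cb/ba meet in 0. 1b->1: no, cb/abbb meet in 1. Open state 2: 1b->2.
bc: 1c undefined. 1c->0: ok.
bba: 2a undefined. 2a->0: ok.
bbc: 2c undefined. 2c->0: ok.
abbb: 2b undefined. 2b->0: ok.
All examples now run through 3 states with every (state, symbol) defined. Accept strings end in {1,2}, Reject strings end in {0}; accept={1,2}.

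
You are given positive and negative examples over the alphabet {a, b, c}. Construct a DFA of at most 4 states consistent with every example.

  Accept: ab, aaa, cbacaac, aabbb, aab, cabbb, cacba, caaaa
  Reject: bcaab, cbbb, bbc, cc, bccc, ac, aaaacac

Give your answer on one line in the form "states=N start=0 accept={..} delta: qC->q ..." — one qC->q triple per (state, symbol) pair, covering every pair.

states=4 start=0 accept={0,2} delta: 0a->0 0b->0 0c->1 1a->2 1b->1 1c->1 2a->2 2b->3 2c->3 3a->3 3b->0 3c->0

State merging on the prefix tree: take the shortest (then alphabetical) example prefix whose next move is undefined and point that move at state 0, else 1, else 2, ...; a target is out if some Accept/Reject pair would then sit in one state with the same input left (inseparable). If every existing state is out, open a new one.
a: 0a undefined. 0a->0: ok.
b: 0b undefined. 0b->0: ok.
c: 0c undefined. 0c->0: no, ab/bcaab meet in 0. Open state 1: 0c->1.
ca: 1a undefined. 1a->0: no, ab/bcaab meet in 0. 1a->1: no, cabbb/cbbb meet in 1 with "bbb" left. Open state 2: 1a->2.
cb: 1b undefined. 1b->0: no, ab/cbbb meet in 0. 1b->1: ok.
cc: 1c undefined. 1c->0: no, ab/cc meet in 0. 1c->1: ok.
caa: 2a undefined. 2a->0: no, ab/bcaab meet in 0. 2a->1: no, caaaa/bcaab meet in 1. 2a->2: ok.
cab: 2b undefined. 2b->0: no, ab/bcaab meet in 0. 2b->1: no, cabbb/bcaab meet in 1. 2b->2: no, cabbb/bcaab meet in 2. Open state 3: 2b->3.
cac: 2c undefined. 2c->0: no, ab/aaaacac meet in 0. 2c->1: no, cbacaac/cbbb meet in 1. 2c->2: no, cbacaac/aaaacac meet in 2. 2c->3: ok.
cabb: 3b undefined. 3b->0: ok.
cbaca: 3a undefined. 3a->0: no, cbacaac/cbbb meet in 1. 3a->1: no, cbacaac/bcaab meet in 3. 3a->2: no, cbacaac/bcaab meet in 3. 3a->3: ok.
cbacaac: 3c undefined. 3c->0: ok.
All examples now run through 4 states with every (state, symbol) defined. Accept strings end in {0,2}, Reject strings end in {1,3}; accept={0,2}.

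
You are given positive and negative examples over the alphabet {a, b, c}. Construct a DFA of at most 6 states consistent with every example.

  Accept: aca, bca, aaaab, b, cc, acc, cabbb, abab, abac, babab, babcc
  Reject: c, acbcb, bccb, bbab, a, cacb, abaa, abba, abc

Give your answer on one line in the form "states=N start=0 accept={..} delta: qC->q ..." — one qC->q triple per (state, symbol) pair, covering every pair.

states=5 start=0 accept={1,4} delta: 0a->0 0b->1 0c->2 1a->3 1b->3 1c->2 2a->1 2b->0 2c->1 3a->2 3b->4 3c->1 4a->0 4b->1 4c->2

Fold the examples into a partial DFA from state 0: repeatedly fix the first undefined (state, symbol) met by the shortest-then-alphabetical prefix, trying targets in increasing order and rejecting any under which an Accept and a Reject string meet in one state with the same remainder; add a state when all current targets are rejected. Accepting states are where Accept strings end.
a: 0a undefined. 0a->0: ok.
b: 0b undefined. 0b->0: no, aaaab/bbab meet in 0. Open state 1: 0b->1.
c: 0c undefined. 0c->0: no, aca/c meet in 0. 0c->1: no, aaaab/c meet in 1. Open state 2: 0c->2.
ba: 1a undefined. 1a->0: no, abac/c meet in 2. 1a->1: no, aaaab/abaa meet in 1. 1a->2: no, aca/abaa meet in 2 with "a" left. Open state 3: 1a->3.
bb: 1b undefined. 1b->0: no, aaaab/bbab meet in 1. 1b->1: no, abab/bbab meet in 3 with "b" left. 1b->2: no, aca/abba meet in 2 with "a" left. 1b->3: ok.
bc: 1c undefined. 1c->0: no, bca/a meet in 0. 1c->1: no, bca/bccb meet in 3. 1c->2: ok.
ca: 2a undefined. 2a->0: no, aca/a meet in 0. 2a->1: ok.
cc: 2c undefined. 2c->0: no, aca/bccb meet in 1. 2c->1: ok.
acb: 2b undefined. 2b->0: ok.
bab: 3b undefined. 3b->0: no, abab/acbcb meet in 0. 3b->1: no, cabbb/bccb meet in 3. 3b->2: no, cabbb/acbcb meet in 0. 3b->3: no, cabbb/bccb meet in 3. Open state 4: 3b->4.
bba: 3a undefined. 3a->0: no, aca/bbab meet in 1. 3a->1: no, aca/abaa meet in 1. 3a->2: ok.
abac: 3c undefined. 3c->0: no, abac/acbcb meet in 0. 3c->1: ok.
baba: 4a undefined. 4a->0: ok.
babc: 4c undefined. 4c->0: no, babcc/c meet in 2. 4c->1: no, babcc/c meet in 2. 4c->2: ok.
cabbb: 4b undefined. 4b->0: no, cabbb/acbcb meet in 0. 4b->1: ok.
All examples now run through 5 states with every (state, symbol) defined. Accept strings end in {1,4}, Reject strings end in {0,2,3}; accept={1,4}.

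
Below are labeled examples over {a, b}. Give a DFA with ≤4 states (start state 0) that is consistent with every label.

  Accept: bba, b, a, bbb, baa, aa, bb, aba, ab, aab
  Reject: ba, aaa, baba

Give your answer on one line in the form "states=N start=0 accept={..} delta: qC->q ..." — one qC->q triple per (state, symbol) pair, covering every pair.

states=4 start=0 accept={0,1,2} delta: 0a->1 0b->2 1a->2 1b->0 2a->3 2b->0 3a->0 3b->2

Fold the examples into a partial DFA from state 0: repeatedly fix the first undefined (state, symbol) met by the shortest-then-alphabetical prefix, trying targets in increasing order and rejecting any under which an Accept and a Reject string meet in one state with the same remainder; add a state when all current targets are rejected. Accepting states are where Accept strings end.
a: 0a undefined. 0a->0: no, a/aaa meet in 0. Open state 1: 0a->1.
b: 0b undefined. 0b->0: no, bba/ba meet in 1. 0b->1: no, baa/aaa meet in 1 with "aa" left. Open state 2: 0b->2.
aa: 1a undefined. 1a->0: no, a/aaa meet in 1. 1a->1: no, a/aaa meet in 1. 1a->2: ok.
ab: 1b undefined. 1b->0: ok.
ba: 2a undefined. 2a->0: no, ab/ba meet in 0. 2a->1: no, a/ba meet in 1. 2a->2: no, bba/baba meet in 2 with "ba" left. Open state 3: 2a->3.
bb: 2b undefined. 2b->0: ok.
baa: 3a undefined. 3a->0: ok.
bab: 3b undefined. 3b->0: no, bba/baba meet in 1. 3b->1: no, b/baba meet in 2. 3b->2: ok.
All examples now run through 4 states with every (state, symbol) defined. Accept strings end in {0,1,2}, Reject strings end in {3}; accept={0,1,2}.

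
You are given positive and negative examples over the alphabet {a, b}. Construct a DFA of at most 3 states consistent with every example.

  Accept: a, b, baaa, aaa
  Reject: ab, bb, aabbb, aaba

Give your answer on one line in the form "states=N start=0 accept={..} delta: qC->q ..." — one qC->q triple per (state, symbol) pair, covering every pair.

State merging on the prefix tree: take the shortest (then alphabetical) example prefix whose next move is undefined and point that move at state 0, else 1, else 2, ...; a target is out if some Accept/Reject pair would then sit in one state with the same input left (inseparable). If every existing state is out, open a new one.
a: 0a undefined. 0a->0: no, b/ab meet in 0 with "b" left. Open state 1: 0a->1.
b: 0b undefined. 0b->0: no, b/bb meet in 0. 0b->1: ok.
aa: 1a undefined. 1a->0: no, baaa/aaba meet in 0. 1a->1: ok.
ab: 1b undefined. 1b->0: no, a/aaba meet in 1. 1b->1: no, a/ab meet in 1. Open state 2: 1b->2.
aaba: 2a undefined. 2a->0: ok.
aabb: 2b undefined. 2b->0: no, a/aabbb meet in 1. 2b->1: ok.
All examples now run through 3 states with every (state, symbol) defined. Accept strings end in {1}, Reject strings end in {0,2}; accept={1}.

states=3 start=0 accept={1} delta: 0a->1 0b->1 1a->1 1b->2 2a->0 2b->1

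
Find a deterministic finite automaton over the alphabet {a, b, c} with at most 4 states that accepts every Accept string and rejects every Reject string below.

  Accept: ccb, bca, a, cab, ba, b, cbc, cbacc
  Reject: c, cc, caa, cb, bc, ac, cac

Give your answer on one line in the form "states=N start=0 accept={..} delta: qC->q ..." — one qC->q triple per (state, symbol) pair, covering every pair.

states=4 start=0 accept={0,2} delta: 0a->0 0b->0 0c->1 1a->2 1b->3 1c->3 2a->1 2b->0 2c->1 3a->1 3b->0 3c->0

State merging on the prefix tree: take the shortest (then alphabetical) example prefix whose next move is undefined and point that move at state 0, else 1, else 2, ...; a target is out if some Accept/Reject pair would then sit in one state with the same input left (inseparable). If every existing state is out, open a new one.
a: 0a undefined. 0a->0: ok.
b: 0b undefined. 0b->0: ok.
c: 0c undefined. 0c->0: no, ccb/c meet in 0. Open state 1: 0c->1.
ca: 1a undefined. 1a->0: no, bca/caa meet in 0. 1a->1: no, bca/c meet in 1. Open state 2: 1a->2.
cb: 1b undefined. 1b->0: no, a/cb meet in 0. 1b->1: no, cbc/cc meet in 1 with "c" left. 1b->2: no, bca/cb meet in 2. Open state 3: 1b->3.
cc: 1c undefined. 1c->0: no, ccb/cc meet in 0. 1c->1: no, ccb/cb meet in 3. 1c->2: no, bca/cc meet in 2. 1c->3: ok.
caa: 2a undefined. 2a->0: no, a/caa meet in 0. 2a->1: ok.
cab: 2b undefined. 2b->0: ok.
cac: 2c undefined. 2c->0: no, a/cac meet in 0. 2c->1: ok.
cba: 3a undefined. 3a->0: no, cbacc/cc meet in 3. 3a->1: ok.
cbc: 3c undefined. 3c->0: ok.
ccb: 3b undefined. 3b->0: ok.
All examples now run through 4 states with every (state, symbol) defined. Accept strings end in {0,2}, Reject strings end in {1,3}; accept={0,2}.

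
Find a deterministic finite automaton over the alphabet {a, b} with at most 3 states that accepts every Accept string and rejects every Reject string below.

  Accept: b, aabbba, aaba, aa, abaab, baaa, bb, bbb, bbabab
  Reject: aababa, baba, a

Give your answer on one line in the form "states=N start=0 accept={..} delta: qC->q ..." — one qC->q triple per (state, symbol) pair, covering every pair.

State merging on the prefix tree: take the shortest (then alphabetical) example prefix whose next move is undefined and point that move at state 0, else 1, else 2, ...; a target is out if some Accept/Reject pair would then sit in one state with the same input left (inseparable). If every existing state is out, open a new one.
a: 0a undefined. 0a->0: no, aa/a meet in 0. Open state 1: 0a->1.
b: 0b undefined. 0b->0: ok.
aa: 1a undefined. 1a->0: no, aabbba/a meet in 1. 1a->1: no, aaba/baba meet in 1 with "ba" left. Open state 2: 1a->2.
ab: 1b undefined. 1b->0: ok.
aab: 2b undefined. 2b->0: no, aabbba/aababa meet in 1. 2b->1: no, aabbba/baba meet in 1. 2b->2: ok.
aaba: 2a undefined. 2a->0: ok.
All examples now run through 3 states with every (state, symbol) defined. Accept strings end in {0,2}, Reject strings end in {1}; accept={0,2}.

states=3 start=0 accept={0,2} delta: 0a->1 0b->0 1a->2 1b->0 2a->0 2b->2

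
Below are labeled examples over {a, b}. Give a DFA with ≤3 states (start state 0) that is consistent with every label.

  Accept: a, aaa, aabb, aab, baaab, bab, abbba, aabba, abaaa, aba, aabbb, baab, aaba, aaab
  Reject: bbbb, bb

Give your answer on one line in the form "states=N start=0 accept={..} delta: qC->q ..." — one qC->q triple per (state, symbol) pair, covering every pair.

Fold the examples into a partial DFA from state 0: repeatedly fix the first undefined (state, symbol) met by the shortest-then-alphabetical prefix, trying targets in increasing order and rejecting any under which an Accept and a Reject string meet in one state with the same remainder; add a state when all current targets are rejected. Accepting states are where Accept strings end.
a: 0a undefined. 0a->0: no, aabb/bb meet in 0 with "bb" left. Open state 1: 0a->1.
b: 0b undefined. 0b->0: ok.
aa: 1a undefined. 1a->0: no, aabb/bbbb meet in 0. 1a->1: ok.
ab: 1b undefined. 1b->0: no, aabb/bbbb meet in 0. 1b->1: ok.
All examples now run through 2 states with every (state, symbol) defined. Accept strings end in {1}, Reject strings end in {0}; accept={1}.

states=2 start=0 accept={1} delta: 0a->1 0b->0 1a->1 1b->1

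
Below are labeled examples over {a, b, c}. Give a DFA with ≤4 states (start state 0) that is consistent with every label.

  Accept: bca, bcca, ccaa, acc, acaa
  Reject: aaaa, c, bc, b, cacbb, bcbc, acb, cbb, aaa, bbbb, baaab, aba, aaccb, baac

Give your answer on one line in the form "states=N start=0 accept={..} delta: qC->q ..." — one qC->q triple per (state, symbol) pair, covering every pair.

states=3 start=0 accept={2} delta: 0a->0 0b->0 0c->1 1a->2 1b->0 1c->2 2a->2 2b->0 2c->0

Grow the machine one transition at a time. Run the examples from 0; the earliest place one falls off (shortest prefix, ties alphabetical) gets sent to the lowest-numbered state that keeps every Accept/Reject pair distinguishable — a pair clashes when both reach the same state with identical unread suffix — and to a fresh state only if none does.
a: 0a undefined. 0a->0: ok.
b: 0b undefined. 0b->0: ok.
c: 0c undefined. 0c->0: no, bca/aaaa meet in 0. Open state 1: 0c->1.
ca: 1a undefined. 1a->0: no, bca/aaaa meet in 0. 1a->1: no, bca/c meet in 1. Open state 2: 1a->2.
cb: 1b undefined. 1b->0: ok.
cc: 1c undefined. 1c->0: no, bcca/aaaa meet in 0. 1c->1: no, acc/c meet in 1. 1c->2: ok.
cac: 2c undefined. 2c->0: ok.
cca: 2a undefined. 2a->0: no, bcca/aaaa meet in 0. 2a->1: no, bcca/c meet in 1. 2a->2: ok.
aaccb: 2b undefined. 2b->0: ok.
All examples now run through 3 states with every (state, symbol) defined. Accept strings end in {2}, Reject strings end in {0,1}; accept={2}.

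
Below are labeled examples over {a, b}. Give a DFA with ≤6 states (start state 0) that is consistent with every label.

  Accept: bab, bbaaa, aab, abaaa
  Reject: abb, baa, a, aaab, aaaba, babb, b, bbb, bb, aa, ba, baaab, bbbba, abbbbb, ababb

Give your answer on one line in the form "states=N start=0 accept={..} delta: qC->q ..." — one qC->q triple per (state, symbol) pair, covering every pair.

states=4 start=0 accept={3} delta: 0a->1 0b->0 1a->2 1b->3 2a->3 2b->3 3a->1 3b->0

Grow the machine one transition at a time. Run the examples from 0; the earliest place one falls off (shortest prefix, ties alphabetical) gets sent to the lowest-numbered state that keeps every Accept/Reject pair distinguishable — a pair clashes when both reach the same state with identical unread suffix — and to a fresh state only if none does.
a: 0a undefined. 0a->0: no, aab/aaab meet in 0 with "b" left. Open state 1: 0a->1.
b: 0b undefined. 0b->0: ok.
aa: 1a undefined. 1a->0: no, bab/aaab meet in 1 with "b" left. 1a->1: no, bab/aaab meet in 1 with "b" left. Open state 2: 1a->2.
ab: 1b undefined. 1b->0: no, bab/abb meet in 0. 1b->1: no, bab/abb meet in 1. 1b->2: no, bab/baa meet in 2. Open state 3: 1b->3.
aaa: 2a undefined. 2a->0: no, bbaaa/aaab meet in 0. 2a->1: no, bab/aaab meet in 3. 2a->2: no, bbaaa/baa meet in 2. 2a->3: ok.
aab: 2b undefined. 2b->0: no, aab/b meet in 0. 2b->1: no, aab/a meet in 1. 2b->2: no, aab/baa meet in 2. 2b->3: ok.
aba: 3a undefined. 3a->0: no, abaaa/baa meet in 2. 3a->1: ok.
abb: 3b undefined. 3b->0: ok.
All examples now run through 4 states with every (state, symbol) defined. Accept strings end in {3}, Reject strings end in {0,1,2}; accept={3}.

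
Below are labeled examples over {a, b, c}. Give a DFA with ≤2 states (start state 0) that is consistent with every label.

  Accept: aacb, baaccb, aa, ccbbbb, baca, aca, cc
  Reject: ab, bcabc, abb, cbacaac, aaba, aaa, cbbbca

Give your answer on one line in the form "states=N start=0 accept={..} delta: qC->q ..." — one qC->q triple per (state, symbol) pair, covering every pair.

states=2 start=0 accept={0} delta: 0a->1 0b->0 0c->0 1a->0 1b->1 1c->1

Fold the examples into a partial DFA from state 0: repeatedly fix the first undefined (state, symbol) met by the shortest-then-alphabetical prefix, trying targets in increasing order and rejecting any under which an Accept and a Reject string meet in one state with the same remainder; add a state when all current targets are rejected. Accepting states are where Accept strings end.
a: 0a undefined. 0a->0: no, aa/aaa meet in 0. Open state 1: 0a->1.
b: 0b undefined. 0b->0: ok.
c: 0c undefined. 0c->0: ok.
aa: 1a undefined. 1a->0: ok.
ab: 1b undefined. 1b->0: no, aacb/ab meet in 0. 1b->1: ok.
ac: 1c undefined. 1c->0: no, aacb/bcabc meet in 0. 1c->1: ok.
All examples now run through 2 states with every (state, symbol) defined. Accept strings end in {0}, Reject strings end in {1}; accept={0}.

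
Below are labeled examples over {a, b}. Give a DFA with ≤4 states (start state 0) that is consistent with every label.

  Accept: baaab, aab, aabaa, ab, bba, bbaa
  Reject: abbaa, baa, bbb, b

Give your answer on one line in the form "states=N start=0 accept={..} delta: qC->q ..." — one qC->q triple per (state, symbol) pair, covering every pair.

Fold the examples into a partial DFA from state 0: repeatedly fix the first undefined (state, symbol) met by the shortest-then-alphabetical prefix, trying targets in increasing order and rejecting any under which an Accept and a Reject string meet in one state with the same remainder; add a state when all current targets are rejected. Accepting states are where Accept strings end.
a: 0a undefined. 0a->0: no, aab/b meet in 0 with "b" left. Open state 1: 0a->1.
b: 0b undefined. 0b->0: no, bbaa/baa meet in 1 with "a" left. 0b->1: ok.
aa: 1a undefined. 1a->0: no, baaab/baa meet in 1. 1a->1: ok.
ab: 1b undefined. 1b->0: no, aabaa/abbaa meet in 1. 1b->1: no, baaab/abbaa meet in 1. Open state 2: 1b->2.
abb: 2b undefined. 2b->0: ok.
bba: 2a undefined. 2a->0: no, aabaa/abbaa meet in 1. 2a->1: no, aabaa/abbaa meet in 1. 2a->2: ok.
All examples now run through 3 states with every (state, symbol) defined. Accept strings end in {2}, Reject strings end in {0,1}; accept={2}.

states=3 start=0 accept={2} delta: 0a->1 0b->1 1a->1 1b->2 2a->2 2b->0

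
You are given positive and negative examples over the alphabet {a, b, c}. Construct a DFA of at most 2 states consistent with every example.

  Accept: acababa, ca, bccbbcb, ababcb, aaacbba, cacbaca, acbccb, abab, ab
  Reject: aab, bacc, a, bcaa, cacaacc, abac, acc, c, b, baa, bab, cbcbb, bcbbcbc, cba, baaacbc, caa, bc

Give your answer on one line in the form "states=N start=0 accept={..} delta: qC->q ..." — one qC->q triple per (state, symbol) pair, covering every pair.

states=2 start=0 accept={0} delta: 0a->1 0b->1 0c->1 1a->0 1b->0 1c->1

State merging on the prefix tree: take the shortest (then alphabetical) example prefix whose next move is undefined and point that move at state 0, else 1, else 2, ...; a target is out if some Accept/Reject pair would then sit in one state with the same input left (inseparable). If every existing state is out, open a new one.
a: 0a undefined. 0a->0: no, abab/bab meet in 0 with "bab" left. Open state 1: 0a->1.
b: 0b undefined. 0b->0: no, ab/bab meet in 1 with "b" left. 0b->1: ok.
c: 0c undefined. 0c->0: no, ca/a meet in 1. 0c->1: ok.
aa: 1a undefined. 1a->0: ok.
ab: 1b undefined. 1b->0: ok.
ac: 1c undefined. 1c->0: no, acababa/aab meet in 1. 1c->1: ok.
All examples now run through 2 states with every (state, symbol) defined. Accept strings end in {0}, Reject strings end in {1}; accept={0}.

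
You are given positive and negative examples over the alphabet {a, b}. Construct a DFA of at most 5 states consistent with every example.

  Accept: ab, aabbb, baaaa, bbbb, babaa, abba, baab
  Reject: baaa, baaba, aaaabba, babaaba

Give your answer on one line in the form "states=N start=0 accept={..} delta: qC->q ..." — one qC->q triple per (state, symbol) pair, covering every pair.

Grow the machine one transition at a time. Run the examples from 0; the earliest place one falls off (shortest prefix, ties alphabetical) gets sent to the lowest-numbered state that keeps every Accept/Reject pair distinguishable — a pair clashes when both reach the same state with identical unread suffix — and to a fresh state only if none does.
a: 0a undefined. 0a->0: no, abba/aaaabba meet in 0 with "bba" left. Open state 1: 0a->1.
b: 0b undefined. 0b->0: ok.
aa: 1a undefined. 1a->0: ok.
ab: 1b undefined. 1b->0: no, abba/baaa meet in 1. 1b->1: no, ab/baaa meet in 1. Open state 2: 1b->2.
abb: 2b undefined. 2b->0: no, abba/baaa meet in 1. 2b->1: ok.
baba: 2a undefined. 2a->0: no, aabbb/babaaba meet in 0. 2a->1: ok.
All examples now run through 3 states with every (state, symbol) defined. Accept strings end in {0,2}, Reject strings end in {1}; accept={0,2}.

states=3 start=0 accept={0,2} delta: 0a->1 0b->0 1a->0 1b->2 2a->1 2b->1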